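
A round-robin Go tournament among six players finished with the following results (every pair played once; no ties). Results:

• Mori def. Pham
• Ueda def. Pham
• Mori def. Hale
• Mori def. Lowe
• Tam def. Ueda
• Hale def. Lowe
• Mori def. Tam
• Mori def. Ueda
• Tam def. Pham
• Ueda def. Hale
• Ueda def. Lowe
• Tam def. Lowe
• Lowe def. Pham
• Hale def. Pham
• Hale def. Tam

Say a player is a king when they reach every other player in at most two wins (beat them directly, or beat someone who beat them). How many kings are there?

Pham cannot reach Tam, Lowe, Hale, Mori, Ueda in two steps.
Tam cannot reach Mori in two steps.
Lowe cannot reach Tam, Hale, Mori, Ueda in two steps.
Hale cannot reach Mori in two steps.
Mori reaches everyone (king).
Ueda cannot reach Mori in two steps.
Kings: Mori — 1.

1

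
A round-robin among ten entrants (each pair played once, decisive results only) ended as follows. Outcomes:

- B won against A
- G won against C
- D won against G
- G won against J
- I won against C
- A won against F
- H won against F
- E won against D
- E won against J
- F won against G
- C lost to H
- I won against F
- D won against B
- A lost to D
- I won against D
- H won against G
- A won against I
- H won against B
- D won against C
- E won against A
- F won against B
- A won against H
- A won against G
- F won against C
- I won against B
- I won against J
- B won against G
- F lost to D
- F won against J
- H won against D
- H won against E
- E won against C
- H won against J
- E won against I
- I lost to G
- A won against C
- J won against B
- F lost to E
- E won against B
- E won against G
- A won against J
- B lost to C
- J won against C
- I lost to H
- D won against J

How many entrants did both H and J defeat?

2

H beat: B, C, D, E, F, G, I, J.
J beat: B, C.
Both beat: B, C — 2.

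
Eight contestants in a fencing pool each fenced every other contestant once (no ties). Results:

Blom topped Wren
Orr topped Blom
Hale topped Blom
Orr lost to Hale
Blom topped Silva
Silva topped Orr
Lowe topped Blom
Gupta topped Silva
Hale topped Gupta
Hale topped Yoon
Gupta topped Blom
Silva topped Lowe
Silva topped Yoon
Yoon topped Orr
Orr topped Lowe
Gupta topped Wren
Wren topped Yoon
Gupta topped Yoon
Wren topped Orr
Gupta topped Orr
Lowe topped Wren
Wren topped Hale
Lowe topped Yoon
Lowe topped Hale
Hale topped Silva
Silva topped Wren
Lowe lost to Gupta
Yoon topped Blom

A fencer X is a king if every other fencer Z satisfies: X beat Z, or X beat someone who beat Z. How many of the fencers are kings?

Blom cannot reach Gupta in two steps.
Silva cannot reach Gupta in two steps.
Gupta reaches everyone (king).
Wren reaches everyone (king).
Lowe reaches everyone (king).
Hale reaches everyone (king).
Orr cannot reach Gupta in two steps.
Yoon cannot reach Gupta, Hale in two steps.
Kings: Gupta, Wren, Lowe, Hale — 4.

4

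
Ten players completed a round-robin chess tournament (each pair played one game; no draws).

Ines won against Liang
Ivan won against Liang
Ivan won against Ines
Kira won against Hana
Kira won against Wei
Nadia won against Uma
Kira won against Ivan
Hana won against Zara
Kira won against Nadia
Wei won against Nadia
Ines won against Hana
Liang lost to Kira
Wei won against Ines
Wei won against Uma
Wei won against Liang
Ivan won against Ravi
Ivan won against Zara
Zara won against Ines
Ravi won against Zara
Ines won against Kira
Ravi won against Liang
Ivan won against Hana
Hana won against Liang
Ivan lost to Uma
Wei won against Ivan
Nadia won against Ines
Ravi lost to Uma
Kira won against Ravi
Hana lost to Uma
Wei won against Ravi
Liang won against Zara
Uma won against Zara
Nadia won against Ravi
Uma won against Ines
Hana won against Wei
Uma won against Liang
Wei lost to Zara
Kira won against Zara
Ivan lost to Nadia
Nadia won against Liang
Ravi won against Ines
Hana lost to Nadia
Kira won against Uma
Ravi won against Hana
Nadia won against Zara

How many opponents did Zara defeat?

2

Zara's results: beat Wei, Ines; lost to Liang, Kira, Ivan, Hana, Nadia, Ravi, Uma.
That is 2 wins.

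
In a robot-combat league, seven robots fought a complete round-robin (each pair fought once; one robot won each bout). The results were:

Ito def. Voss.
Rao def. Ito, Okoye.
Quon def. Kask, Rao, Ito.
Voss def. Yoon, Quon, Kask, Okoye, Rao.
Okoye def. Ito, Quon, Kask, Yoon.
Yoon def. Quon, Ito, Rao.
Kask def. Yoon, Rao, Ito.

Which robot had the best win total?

Voss

Win totals: Ito 1, Kask 3, Rao 2, Yoon 3, Okoye 4, Voss 5, Quon 3.
Voss leads with 5 wins (next highest: 4).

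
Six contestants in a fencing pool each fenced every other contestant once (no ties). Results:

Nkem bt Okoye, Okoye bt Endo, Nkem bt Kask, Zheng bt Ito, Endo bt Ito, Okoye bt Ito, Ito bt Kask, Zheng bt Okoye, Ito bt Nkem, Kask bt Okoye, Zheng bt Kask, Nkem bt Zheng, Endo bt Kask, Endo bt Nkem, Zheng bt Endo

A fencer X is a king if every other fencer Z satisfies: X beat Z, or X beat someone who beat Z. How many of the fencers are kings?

Zheng reaches everyone (king).
Nkem reaches everyone (king).
Okoye cannot reach Zheng in two steps.
Ito cannot reach Endo in two steps.
Kask cannot reach Zheng, Nkem in two steps.
Endo reaches everyone (king).
Kings: Zheng, Nkem, Endo — 3.

3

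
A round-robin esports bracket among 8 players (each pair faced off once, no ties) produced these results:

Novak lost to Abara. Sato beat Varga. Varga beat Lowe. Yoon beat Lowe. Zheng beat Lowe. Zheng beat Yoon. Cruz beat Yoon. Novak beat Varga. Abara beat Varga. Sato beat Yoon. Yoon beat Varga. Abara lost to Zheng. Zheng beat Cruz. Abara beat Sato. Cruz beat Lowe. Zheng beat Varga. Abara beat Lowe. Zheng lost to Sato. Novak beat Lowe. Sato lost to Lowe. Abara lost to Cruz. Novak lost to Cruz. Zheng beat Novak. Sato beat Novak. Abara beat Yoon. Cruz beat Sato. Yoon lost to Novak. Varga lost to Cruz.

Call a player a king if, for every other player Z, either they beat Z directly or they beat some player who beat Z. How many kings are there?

Zheng reaches everyone (king).
Sato reaches everyone (king).
Lowe cannot reach Abara, Cruz in two steps.
Abara cannot reach Cruz in two steps.
Varga cannot reach Zheng, Abara, Novak, Cruz, Yoon in two steps.
Novak cannot reach Zheng, Abara, Cruz in two steps.
Cruz reaches everyone (king).
Yoon cannot reach Zheng, Abara, Novak, Cruz in two steps.
Kings: Zheng, Sato, Cruz — 3.

3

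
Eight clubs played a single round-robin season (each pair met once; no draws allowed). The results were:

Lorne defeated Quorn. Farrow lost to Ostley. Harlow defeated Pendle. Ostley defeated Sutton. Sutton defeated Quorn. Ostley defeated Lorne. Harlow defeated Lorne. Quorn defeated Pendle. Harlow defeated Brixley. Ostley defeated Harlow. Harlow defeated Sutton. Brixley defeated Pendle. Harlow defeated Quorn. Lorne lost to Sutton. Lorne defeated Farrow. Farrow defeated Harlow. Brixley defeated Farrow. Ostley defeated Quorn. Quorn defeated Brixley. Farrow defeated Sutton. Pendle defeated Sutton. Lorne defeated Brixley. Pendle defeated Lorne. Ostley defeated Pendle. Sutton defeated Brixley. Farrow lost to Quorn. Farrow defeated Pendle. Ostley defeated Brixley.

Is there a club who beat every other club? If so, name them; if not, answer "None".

Ostley has 7 wins out of 7 opponents — a perfect record.

Ostley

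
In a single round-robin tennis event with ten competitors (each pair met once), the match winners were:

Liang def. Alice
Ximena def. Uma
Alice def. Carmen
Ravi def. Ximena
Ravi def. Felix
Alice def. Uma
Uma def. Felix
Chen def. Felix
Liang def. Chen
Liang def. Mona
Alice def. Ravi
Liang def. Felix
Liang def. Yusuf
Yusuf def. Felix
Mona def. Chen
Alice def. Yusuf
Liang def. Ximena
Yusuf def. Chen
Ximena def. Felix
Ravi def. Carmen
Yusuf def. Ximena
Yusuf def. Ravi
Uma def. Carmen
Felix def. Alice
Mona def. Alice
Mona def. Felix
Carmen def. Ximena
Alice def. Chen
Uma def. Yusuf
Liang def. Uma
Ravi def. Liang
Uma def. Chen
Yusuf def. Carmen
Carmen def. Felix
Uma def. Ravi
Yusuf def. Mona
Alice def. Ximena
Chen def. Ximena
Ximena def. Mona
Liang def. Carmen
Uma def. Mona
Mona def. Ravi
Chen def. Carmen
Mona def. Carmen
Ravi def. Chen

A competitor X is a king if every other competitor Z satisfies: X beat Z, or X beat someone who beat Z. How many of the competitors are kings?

6

Ximena cannot reach Liang in two steps.
Felix cannot reach Liang, Mona in two steps.
Liang reaches everyone (king).
Uma reaches everyone (king).
Mona reaches everyone (king).
Yusuf reaches everyone (king).
Alice reaches everyone (king).
Ravi reaches everyone (king).
Chen cannot reach Liang, Yusuf, Ravi in two steps.
Carmen cannot reach Liang, Yusuf, Ravi, Chen in two steps.
Kings: Liang, Uma, Mona, Yusuf, Alice, Ravi — 6.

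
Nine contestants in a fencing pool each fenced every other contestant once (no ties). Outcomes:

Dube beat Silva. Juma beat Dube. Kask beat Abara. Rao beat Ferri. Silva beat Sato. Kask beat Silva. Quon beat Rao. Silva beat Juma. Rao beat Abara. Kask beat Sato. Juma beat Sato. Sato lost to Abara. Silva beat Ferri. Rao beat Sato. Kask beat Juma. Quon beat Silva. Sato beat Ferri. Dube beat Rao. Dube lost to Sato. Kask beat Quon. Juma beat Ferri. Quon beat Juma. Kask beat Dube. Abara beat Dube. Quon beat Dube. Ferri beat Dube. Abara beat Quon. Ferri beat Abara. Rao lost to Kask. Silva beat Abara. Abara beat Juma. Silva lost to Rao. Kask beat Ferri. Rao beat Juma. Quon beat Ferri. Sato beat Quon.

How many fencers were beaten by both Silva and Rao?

Silva beat: Ferri, Juma, Sato, Abara.
Rao beat: Ferri, Juma, Silva, Sato, Abara.
Both beat: Ferri, Juma, Sato, Abara — 4.

4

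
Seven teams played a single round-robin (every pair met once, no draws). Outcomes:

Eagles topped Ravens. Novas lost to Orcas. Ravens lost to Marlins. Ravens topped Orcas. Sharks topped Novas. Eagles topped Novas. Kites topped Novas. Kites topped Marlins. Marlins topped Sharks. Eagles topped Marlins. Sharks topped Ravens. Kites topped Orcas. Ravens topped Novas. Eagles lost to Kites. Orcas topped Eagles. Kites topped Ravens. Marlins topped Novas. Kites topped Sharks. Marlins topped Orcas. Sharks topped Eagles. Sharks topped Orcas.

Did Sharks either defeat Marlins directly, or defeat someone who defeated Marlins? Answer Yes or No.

Yes

Sharks did not beat Marlins directly.
Sharks beat Novas, Orcas, Ravens, Eagles. Of those, Eagles beat Marlins.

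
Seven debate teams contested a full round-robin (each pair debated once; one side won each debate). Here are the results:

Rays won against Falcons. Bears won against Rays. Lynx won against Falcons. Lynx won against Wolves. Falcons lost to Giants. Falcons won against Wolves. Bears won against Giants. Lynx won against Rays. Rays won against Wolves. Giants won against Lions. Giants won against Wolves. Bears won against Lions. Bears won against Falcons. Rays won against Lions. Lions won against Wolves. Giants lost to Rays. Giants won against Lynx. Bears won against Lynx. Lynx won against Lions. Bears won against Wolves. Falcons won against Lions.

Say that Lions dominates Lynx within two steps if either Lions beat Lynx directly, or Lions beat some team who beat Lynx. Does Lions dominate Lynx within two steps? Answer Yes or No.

Lions did not beat Lynx directly.
Lions beat Wolves, but each of them lost to Lynx. No two-step path.

No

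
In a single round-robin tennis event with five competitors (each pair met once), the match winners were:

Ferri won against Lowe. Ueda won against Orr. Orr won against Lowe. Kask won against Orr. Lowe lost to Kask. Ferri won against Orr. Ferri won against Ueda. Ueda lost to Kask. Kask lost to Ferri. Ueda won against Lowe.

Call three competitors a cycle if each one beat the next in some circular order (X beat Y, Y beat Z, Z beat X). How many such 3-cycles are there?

0

Of the C(5,3) = 10 triples, the cyclic ones are: none.
That is 0.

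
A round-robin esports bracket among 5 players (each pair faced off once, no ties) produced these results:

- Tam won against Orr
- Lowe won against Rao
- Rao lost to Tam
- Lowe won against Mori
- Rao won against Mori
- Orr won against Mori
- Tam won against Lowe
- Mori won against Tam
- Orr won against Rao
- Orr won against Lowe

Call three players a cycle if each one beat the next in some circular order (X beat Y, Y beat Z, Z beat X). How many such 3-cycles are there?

Of the C(5,3) = 10 triples, the cyclic ones are: {Mori, Orr, Tam}; {Mori, Tam, Rao}; {Mori, Tam, Lowe}.
That is 3.

3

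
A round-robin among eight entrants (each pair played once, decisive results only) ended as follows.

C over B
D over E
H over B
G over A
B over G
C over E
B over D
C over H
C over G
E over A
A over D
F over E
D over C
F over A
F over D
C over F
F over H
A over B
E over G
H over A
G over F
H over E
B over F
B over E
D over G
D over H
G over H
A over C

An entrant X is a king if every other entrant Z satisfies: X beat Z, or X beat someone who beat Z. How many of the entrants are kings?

A reaches everyone (king).
B reaches everyone (king).
C reaches everyone (king).
D reaches everyone (king).
E reaches everyone (king).
F reaches everyone (king).
G reaches everyone (king).
H reaches everyone (king).
Kings: A, B, C, D, E, F, G, H — 8.

8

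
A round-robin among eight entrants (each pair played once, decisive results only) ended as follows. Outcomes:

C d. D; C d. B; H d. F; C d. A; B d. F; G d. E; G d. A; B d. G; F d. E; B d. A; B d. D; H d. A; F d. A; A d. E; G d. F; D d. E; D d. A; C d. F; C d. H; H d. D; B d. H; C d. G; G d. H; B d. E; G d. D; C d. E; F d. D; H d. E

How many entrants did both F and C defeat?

F beat: A, D, E.
C beat: A, B, D, E, F, G, H.
Both beat: A, D, E — 3.

3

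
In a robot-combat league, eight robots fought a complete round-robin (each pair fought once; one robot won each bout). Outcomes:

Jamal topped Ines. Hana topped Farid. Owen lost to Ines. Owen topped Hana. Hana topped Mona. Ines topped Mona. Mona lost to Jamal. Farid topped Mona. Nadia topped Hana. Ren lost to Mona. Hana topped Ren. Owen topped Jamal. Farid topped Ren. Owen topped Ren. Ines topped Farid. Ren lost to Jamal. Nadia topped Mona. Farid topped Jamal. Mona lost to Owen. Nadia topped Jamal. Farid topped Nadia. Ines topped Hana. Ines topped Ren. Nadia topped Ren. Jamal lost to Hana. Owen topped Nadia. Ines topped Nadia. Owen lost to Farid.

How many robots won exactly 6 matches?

1

Win totals: Jamal 3, Farid 5, Owen 5, Mona 1, Ines 6, Hana 4, Nadia 4, Ren 0.
Exactly 6: Ines — 1 robot.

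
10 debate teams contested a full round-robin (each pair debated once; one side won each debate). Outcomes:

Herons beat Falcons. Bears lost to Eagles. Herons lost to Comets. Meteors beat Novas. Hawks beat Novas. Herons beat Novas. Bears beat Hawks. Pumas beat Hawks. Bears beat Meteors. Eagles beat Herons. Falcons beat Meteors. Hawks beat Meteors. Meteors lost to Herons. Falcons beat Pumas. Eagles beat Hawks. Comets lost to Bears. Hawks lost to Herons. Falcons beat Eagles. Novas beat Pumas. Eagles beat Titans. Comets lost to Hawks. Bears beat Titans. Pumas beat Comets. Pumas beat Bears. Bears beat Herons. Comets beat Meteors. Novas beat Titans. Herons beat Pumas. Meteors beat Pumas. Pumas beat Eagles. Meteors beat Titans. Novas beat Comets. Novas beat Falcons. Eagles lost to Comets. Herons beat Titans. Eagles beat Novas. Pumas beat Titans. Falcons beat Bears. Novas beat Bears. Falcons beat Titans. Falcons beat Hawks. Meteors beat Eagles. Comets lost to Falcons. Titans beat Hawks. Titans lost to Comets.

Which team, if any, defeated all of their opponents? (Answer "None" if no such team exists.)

None

Highest win total is Falcons with 7 (out of 9 possible).
Falcons lost to Herons, Novas, so no team went undefeated.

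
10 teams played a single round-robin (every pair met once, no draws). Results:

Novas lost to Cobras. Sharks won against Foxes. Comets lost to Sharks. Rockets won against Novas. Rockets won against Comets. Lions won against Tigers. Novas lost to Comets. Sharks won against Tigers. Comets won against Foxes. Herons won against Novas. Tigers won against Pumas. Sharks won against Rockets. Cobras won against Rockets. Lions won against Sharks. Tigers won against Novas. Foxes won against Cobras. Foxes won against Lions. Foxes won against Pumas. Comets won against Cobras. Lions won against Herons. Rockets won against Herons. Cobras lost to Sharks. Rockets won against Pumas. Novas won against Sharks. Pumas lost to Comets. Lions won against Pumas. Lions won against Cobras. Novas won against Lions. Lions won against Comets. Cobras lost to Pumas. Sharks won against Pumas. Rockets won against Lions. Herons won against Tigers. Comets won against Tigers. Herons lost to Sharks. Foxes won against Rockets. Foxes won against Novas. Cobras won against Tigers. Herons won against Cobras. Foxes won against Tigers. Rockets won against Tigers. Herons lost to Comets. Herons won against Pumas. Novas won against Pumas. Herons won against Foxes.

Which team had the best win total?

Sharks

Win totals: Tigers 2, Sharks 7, Cobras 3, Pumas 1, Rockets 6, Comets 6, Novas 3, Lions 6, Herons 5, Foxes 6.
Sharks leads with 7 wins (next highest: 6).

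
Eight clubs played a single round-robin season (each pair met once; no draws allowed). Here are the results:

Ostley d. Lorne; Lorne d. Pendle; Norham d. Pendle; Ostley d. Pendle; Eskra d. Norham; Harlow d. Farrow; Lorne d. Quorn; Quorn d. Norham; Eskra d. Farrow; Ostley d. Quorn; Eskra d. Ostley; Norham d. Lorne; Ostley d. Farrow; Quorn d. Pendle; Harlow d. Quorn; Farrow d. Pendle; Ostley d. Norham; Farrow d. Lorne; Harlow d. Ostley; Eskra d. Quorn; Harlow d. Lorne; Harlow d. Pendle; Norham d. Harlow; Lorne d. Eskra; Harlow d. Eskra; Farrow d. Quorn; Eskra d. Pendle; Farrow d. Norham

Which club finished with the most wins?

Harlow

Win totals: Pendle 0, Lorne 3, Norham 3, Harlow 6, Quorn 2, Eskra 5, Farrow 4, Ostley 5.
Harlow leads with 6 wins (next highest: 5).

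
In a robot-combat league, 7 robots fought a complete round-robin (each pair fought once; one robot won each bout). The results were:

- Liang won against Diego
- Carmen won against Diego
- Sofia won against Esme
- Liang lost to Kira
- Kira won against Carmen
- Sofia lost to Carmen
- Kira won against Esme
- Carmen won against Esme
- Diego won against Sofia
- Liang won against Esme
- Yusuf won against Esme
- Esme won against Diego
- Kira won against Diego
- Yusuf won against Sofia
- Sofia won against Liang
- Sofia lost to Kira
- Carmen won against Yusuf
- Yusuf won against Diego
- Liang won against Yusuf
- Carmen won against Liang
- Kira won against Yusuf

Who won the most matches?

Kira

Win totals: Liang 3, Esme 1, Yusuf 3, Diego 1, Kira 6, Sofia 2, Carmen 5.
Kira leads with 6 wins (next highest: 5).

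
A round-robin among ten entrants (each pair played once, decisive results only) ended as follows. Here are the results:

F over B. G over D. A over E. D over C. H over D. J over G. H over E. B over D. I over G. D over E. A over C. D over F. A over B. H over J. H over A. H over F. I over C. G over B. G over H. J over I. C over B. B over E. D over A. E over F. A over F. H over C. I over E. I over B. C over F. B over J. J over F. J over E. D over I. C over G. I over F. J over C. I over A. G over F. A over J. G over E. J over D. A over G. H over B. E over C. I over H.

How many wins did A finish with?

A's results: beat B, C, E, F, G, J; lost to D, H, I.
That is 6 wins.

6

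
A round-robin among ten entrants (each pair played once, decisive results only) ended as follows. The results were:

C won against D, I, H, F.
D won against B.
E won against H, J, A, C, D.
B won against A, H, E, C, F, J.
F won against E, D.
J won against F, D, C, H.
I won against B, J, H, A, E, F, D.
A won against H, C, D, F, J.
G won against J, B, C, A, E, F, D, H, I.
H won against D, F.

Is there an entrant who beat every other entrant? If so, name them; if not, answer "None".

G has 9 wins out of 9 opponents — a perfect record.

G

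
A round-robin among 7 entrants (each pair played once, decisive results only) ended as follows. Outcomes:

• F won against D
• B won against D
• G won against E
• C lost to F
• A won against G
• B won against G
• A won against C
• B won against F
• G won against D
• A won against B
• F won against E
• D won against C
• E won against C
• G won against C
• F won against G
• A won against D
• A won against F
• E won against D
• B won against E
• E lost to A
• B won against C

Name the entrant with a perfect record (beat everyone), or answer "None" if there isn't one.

A

A has 6 wins out of 6 opponents — a perfect record.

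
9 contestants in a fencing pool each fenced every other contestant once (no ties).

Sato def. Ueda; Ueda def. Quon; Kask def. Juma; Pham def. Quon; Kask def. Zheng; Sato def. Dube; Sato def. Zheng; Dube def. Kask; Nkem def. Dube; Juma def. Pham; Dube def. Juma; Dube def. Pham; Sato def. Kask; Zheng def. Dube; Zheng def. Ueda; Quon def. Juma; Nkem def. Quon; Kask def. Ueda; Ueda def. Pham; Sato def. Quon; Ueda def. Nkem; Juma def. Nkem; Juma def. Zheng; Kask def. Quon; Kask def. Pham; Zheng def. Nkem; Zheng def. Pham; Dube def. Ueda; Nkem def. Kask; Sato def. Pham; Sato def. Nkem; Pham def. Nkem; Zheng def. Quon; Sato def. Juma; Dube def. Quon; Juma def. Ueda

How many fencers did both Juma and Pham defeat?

Juma beat: Ueda, Zheng, Nkem, Pham.
Pham beat: Quon, Nkem.
Both beat: Nkem — 1.

1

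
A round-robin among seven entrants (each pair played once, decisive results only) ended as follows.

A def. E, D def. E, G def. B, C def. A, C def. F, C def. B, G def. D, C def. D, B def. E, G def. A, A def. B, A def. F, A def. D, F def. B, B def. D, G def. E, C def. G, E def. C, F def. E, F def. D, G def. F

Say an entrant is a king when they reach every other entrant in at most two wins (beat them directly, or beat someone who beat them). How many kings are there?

3

A cannot reach G in two steps.
B cannot reach A, F, G in two steps.
C reaches everyone (king).
D cannot reach A, B, F, G in two steps.
E reaches everyone (king).
F cannot reach A, G in two steps.
G reaches everyone (king).
Kings: C, E, G — 3.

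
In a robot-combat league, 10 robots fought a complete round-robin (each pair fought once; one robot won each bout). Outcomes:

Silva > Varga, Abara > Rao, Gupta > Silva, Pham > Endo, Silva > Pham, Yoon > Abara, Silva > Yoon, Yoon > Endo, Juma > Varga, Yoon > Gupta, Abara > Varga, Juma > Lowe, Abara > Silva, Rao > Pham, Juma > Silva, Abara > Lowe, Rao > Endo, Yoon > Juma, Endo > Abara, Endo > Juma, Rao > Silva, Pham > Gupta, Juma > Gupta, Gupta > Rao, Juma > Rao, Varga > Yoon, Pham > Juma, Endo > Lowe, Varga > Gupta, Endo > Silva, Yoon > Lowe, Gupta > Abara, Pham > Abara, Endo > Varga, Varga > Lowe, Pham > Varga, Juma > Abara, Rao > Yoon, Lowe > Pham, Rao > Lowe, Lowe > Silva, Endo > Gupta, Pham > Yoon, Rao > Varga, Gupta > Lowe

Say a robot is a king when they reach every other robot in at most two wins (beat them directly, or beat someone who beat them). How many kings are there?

Lowe cannot reach Rao in two steps.
Varga reaches everyone (king).
Yoon reaches everyone (king).
Pham reaches everyone (king).
Abara cannot reach Juma in two steps.
Silva cannot reach Rao in two steps.
Juma reaches everyone (king).
Endo reaches everyone (king).
Rao reaches everyone (king).
Gupta cannot reach Juma in two steps.
Kings: Varga, Yoon, Pham, Juma, Endo, Rao — 6.

6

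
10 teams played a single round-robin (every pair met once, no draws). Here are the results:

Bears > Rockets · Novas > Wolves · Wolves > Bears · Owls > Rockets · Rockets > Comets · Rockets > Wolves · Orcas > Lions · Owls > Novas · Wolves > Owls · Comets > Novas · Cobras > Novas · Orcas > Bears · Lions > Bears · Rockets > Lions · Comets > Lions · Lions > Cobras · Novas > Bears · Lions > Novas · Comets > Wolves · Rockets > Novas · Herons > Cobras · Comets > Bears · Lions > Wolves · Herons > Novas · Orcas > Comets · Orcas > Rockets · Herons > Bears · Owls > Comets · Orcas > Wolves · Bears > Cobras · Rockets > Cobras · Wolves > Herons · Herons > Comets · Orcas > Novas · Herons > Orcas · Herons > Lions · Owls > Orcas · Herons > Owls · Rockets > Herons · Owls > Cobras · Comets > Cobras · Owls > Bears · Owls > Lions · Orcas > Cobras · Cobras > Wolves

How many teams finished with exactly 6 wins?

Win totals: Cobras 2, Herons 7, Novas 2, Wolves 3, Owls 7, Comets 5, Lions 4, Orcas 7, Rockets 6, Bears 2.
Exactly 6: Rockets — 1 team.

1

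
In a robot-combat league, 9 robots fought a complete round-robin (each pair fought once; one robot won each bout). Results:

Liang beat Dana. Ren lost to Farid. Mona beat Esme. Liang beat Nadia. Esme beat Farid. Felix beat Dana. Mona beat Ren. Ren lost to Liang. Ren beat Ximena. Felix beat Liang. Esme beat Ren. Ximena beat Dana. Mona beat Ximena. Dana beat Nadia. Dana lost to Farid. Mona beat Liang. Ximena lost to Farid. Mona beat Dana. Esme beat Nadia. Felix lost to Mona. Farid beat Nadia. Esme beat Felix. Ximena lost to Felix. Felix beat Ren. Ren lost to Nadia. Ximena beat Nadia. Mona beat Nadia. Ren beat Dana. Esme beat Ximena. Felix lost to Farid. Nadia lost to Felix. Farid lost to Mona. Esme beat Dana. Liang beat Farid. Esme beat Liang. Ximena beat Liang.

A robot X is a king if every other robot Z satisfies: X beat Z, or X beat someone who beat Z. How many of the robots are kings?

1

Farid cannot reach Mona, Esme in two steps.
Felix cannot reach Mona, Esme in two steps.
Ren cannot reach Farid, Felix, Mona, Esme in two steps.
Liang cannot reach Mona, Esme in two steps.
Dana cannot reach Farid, Felix, Liang, Ximena, Mona, Esme in two steps.
Ximena cannot reach Felix, Mona, Esme in two steps.
Mona reaches everyone (king).
Esme cannot reach Mona in two steps.
Nadia cannot reach Farid, Felix, Liang, Mona, Esme in two steps.
Kings: Mona — 1.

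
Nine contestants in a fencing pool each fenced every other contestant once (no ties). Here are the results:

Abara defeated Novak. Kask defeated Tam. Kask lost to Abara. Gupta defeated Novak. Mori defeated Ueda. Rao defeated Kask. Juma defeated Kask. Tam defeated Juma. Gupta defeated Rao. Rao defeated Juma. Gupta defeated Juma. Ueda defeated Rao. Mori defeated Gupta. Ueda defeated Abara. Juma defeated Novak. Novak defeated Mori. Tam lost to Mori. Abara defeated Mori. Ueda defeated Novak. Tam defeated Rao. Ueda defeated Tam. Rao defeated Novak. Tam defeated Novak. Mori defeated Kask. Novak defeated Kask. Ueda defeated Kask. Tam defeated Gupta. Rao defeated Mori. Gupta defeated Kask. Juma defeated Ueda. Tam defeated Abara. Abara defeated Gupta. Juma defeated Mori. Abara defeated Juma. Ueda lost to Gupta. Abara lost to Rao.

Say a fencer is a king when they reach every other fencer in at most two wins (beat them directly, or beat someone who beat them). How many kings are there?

Abara reaches everyone (king).
Kask cannot reach Ueda, Mori in two steps.
Tam reaches everyone (king).
Ueda reaches everyone (king).
Rao reaches everyone (king).
Juma reaches everyone (king).
Novak cannot reach Abara, Rao, Juma in two steps.
Gupta reaches everyone (king).
Mori reaches everyone (king).
Kings: Abara, Tam, Ueda, Rao, Juma, Gupta, Mori — 7.

7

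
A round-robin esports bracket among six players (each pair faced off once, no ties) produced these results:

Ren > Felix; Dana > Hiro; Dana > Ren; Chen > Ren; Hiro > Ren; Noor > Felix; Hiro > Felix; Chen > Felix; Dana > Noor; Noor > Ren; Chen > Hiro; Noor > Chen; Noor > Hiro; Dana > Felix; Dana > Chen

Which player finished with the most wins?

Win totals: Hiro 2, Ren 1, Noor 4, Felix 0, Dana 5, Chen 3.
Dana leads with 5 wins (next highest: 4).

Dana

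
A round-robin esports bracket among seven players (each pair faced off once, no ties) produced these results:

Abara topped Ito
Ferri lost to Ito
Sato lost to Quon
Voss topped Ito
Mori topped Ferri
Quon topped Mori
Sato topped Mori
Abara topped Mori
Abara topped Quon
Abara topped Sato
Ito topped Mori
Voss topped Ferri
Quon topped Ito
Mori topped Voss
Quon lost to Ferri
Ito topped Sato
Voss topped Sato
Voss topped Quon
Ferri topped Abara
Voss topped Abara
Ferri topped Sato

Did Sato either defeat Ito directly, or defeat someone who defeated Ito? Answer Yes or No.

No

Sato did not beat Ito directly.
Sato beat Mori, but each of them lost to Ito. No two-step path.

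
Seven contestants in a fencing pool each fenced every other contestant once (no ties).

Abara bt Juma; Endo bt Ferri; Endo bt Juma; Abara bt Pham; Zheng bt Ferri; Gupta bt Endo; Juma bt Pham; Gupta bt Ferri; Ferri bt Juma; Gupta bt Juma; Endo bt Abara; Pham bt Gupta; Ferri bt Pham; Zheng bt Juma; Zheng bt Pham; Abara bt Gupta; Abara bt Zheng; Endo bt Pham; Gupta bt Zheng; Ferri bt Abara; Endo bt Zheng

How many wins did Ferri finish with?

Ferri's results: beat Pham, Abara, Juma; lost to Zheng, Gupta, Endo.
That is 3 wins.

3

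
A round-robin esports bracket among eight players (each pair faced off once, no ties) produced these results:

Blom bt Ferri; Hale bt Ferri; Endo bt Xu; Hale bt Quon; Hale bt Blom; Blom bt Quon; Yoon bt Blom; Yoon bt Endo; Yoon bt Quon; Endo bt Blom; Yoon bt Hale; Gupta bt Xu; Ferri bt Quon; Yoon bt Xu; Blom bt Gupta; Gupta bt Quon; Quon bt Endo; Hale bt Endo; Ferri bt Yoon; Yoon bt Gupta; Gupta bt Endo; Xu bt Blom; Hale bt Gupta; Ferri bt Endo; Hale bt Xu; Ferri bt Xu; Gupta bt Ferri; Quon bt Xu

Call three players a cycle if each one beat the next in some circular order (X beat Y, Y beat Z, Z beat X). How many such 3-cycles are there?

Win totals: Gupta 4, Yoon 6, Quon 2, Blom 3, Xu 1, Ferri 4, Endo 2, Hale 6.
A player with w wins dominates both others in C(w,2) triples; summing gives 6 + 15 + 1 + 3 + 0 + 6 + 1 + 15 = 47 transitive triples.
Total triples C(8,3) = 56, so cyclic triples = 56 − 47 = 9.

9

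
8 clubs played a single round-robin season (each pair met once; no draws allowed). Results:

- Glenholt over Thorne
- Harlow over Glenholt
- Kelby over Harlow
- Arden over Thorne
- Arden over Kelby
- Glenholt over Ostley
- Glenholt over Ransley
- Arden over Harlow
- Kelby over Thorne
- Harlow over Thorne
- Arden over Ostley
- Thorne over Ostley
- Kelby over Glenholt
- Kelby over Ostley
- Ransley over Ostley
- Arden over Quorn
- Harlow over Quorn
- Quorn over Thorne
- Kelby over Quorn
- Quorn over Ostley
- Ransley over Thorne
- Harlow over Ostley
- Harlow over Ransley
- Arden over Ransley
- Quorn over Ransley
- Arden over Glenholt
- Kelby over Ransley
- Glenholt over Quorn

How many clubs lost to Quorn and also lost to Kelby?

3

Quorn beat: Ostley, Ransley, Thorne.
Kelby beat: Quorn, Ostley, Harlow, Ransley, Thorne, Glenholt.
Both beat: Ostley, Ransley, Thorne — 3.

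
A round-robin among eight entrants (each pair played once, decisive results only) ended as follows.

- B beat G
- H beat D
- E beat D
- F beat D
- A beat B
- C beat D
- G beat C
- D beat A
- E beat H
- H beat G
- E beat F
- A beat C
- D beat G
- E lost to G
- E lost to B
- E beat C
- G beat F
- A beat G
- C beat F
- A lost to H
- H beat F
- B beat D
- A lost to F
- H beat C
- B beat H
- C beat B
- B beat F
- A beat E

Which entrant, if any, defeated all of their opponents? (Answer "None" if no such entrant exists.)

None

Highest win total is H with 5 (out of 7 possible).
H lost to B, E, so no entrant went undefeated.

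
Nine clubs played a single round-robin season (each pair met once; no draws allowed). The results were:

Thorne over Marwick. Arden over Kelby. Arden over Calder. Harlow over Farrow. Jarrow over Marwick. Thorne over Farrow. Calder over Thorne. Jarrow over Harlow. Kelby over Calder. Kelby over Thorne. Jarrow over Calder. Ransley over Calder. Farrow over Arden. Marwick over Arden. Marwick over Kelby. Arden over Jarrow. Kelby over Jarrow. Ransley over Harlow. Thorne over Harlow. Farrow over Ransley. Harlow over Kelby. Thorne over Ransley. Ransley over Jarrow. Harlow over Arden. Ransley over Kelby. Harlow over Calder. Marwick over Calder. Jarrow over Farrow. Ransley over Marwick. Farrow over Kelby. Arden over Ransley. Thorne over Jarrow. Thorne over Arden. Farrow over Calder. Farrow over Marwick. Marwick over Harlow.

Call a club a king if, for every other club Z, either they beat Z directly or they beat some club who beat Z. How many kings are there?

Harlow reaches everyone (king).
Calder cannot reach Kelby in two steps.
Marwick reaches everyone (king).
Thorne reaches everyone (king).
Farrow reaches everyone (king).
Arden reaches everyone (king).
Jarrow reaches everyone (king).
Ransley reaches everyone (king).
Kelby reaches everyone (king).
Kings: Harlow, Marwick, Thorne, Farrow, Arden, Jarrow, Ransley, Kelby — 8.

8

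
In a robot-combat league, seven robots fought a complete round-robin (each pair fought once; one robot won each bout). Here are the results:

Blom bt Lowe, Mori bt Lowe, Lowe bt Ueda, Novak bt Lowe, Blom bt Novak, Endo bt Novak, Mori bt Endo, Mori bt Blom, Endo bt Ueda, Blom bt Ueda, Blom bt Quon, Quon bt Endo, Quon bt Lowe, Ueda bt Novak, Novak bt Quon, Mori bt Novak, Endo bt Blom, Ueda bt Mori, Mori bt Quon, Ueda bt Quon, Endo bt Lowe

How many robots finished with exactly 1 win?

1

Win totals: Endo 4, Ueda 3, Lowe 1, Quon 2, Novak 2, Mori 5, Blom 4.
Exactly 1: Lowe — 1 robot.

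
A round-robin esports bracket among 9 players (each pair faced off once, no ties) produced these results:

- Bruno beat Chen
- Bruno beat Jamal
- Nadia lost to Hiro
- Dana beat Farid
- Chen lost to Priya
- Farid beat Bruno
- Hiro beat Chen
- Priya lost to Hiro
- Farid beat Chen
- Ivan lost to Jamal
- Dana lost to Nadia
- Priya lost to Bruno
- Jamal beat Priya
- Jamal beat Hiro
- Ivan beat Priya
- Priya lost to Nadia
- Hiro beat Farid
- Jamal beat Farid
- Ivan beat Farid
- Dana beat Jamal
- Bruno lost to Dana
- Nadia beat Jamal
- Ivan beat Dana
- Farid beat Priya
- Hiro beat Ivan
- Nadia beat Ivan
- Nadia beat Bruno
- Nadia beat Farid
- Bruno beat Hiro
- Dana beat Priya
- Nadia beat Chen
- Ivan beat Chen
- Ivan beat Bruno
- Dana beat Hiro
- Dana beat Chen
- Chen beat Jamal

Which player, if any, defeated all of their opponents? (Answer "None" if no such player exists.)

None

Highest win total is Nadia with 7 (out of 8 possible).
Nadia lost to Hiro, so no player went undefeated.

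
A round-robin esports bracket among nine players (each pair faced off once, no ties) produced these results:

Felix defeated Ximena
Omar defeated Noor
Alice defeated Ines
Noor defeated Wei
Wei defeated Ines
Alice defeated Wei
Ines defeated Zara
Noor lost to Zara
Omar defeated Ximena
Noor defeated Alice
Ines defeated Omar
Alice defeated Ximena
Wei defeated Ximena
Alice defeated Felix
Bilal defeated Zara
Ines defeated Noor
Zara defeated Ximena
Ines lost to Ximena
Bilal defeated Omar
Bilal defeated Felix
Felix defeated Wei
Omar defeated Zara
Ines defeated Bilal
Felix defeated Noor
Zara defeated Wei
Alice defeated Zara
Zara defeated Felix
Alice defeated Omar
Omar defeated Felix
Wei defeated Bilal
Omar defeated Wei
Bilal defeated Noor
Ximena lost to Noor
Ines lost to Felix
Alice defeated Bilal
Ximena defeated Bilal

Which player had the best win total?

Alice

Win totals: Omar 5, Ines 4, Ximena 2, Felix 4, Noor 3, Zara 4, Wei 3, Bilal 4, Alice 7.
Alice leads with 7 wins (next highest: 5).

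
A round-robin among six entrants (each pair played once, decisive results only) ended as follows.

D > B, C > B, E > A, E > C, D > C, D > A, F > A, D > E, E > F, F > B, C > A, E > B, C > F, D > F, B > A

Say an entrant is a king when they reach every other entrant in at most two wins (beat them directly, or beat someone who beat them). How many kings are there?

1

A cannot reach B, C, D, E, F in two steps.
B cannot reach C, D, E, F in two steps.
C cannot reach D, E in two steps.
D reaches everyone (king).
E cannot reach D in two steps.
F cannot reach C, D, E in two steps.
Kings: D — 1.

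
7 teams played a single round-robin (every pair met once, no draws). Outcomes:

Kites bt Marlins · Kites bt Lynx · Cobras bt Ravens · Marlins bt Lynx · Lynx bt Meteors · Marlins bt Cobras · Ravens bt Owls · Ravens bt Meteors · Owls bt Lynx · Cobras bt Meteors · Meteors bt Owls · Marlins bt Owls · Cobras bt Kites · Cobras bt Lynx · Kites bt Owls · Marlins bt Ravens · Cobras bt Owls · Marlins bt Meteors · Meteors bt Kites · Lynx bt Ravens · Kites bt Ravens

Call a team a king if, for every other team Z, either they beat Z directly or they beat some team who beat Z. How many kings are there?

3

Lynx cannot reach Marlins, Cobras in two steps.
Meteors cannot reach Cobras in two steps.
Kites reaches everyone (king).
Ravens cannot reach Marlins, Cobras in two steps.
Marlins reaches everyone (king).
Owls cannot reach Kites, Marlins, Cobras in two steps.
Cobras reaches everyone (king).
Kings: Kites, Marlins, Cobras — 3.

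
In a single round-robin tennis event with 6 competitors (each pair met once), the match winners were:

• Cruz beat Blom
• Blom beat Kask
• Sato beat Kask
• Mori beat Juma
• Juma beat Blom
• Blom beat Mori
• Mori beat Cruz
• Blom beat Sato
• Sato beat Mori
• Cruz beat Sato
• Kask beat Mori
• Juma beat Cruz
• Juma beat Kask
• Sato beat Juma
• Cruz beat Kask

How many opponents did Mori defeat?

2

Mori's results: beat Cruz, Juma; lost to Kask, Blom, Sato.
That is 2 wins.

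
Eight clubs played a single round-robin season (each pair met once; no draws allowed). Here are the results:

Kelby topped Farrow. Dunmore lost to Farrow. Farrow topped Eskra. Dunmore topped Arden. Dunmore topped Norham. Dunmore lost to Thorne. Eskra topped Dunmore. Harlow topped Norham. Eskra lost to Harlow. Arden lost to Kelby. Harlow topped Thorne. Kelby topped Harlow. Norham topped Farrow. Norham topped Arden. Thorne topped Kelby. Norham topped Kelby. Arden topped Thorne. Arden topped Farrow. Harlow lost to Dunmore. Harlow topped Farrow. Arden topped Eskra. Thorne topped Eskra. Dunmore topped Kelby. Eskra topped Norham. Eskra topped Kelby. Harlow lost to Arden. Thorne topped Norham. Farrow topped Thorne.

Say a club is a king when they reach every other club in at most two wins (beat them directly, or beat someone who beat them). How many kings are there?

Dunmore reaches everyone (king).
Harlow reaches everyone (king).
Thorne reaches everyone (king).
Arden reaches everyone (king).
Farrow reaches everyone (king).
Kelby reaches everyone (king).
Norham reaches everyone (king).
Eskra cannot reach Thorne in two steps.
Kings: Dunmore, Harlow, Thorne, Arden, Farrow, Kelby, Norham — 7.

7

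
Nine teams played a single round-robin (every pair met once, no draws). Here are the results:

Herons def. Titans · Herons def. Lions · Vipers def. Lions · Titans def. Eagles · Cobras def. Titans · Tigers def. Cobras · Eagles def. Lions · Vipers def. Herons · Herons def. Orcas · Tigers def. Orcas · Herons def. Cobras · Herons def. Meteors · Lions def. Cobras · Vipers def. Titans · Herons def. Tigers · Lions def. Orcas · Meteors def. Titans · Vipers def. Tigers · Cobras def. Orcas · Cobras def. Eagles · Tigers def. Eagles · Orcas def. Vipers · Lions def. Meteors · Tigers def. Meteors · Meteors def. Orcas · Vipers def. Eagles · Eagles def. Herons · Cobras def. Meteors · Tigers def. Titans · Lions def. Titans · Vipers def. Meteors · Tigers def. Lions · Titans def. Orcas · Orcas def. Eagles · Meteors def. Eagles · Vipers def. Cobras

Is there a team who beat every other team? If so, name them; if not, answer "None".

None

Highest win total is Vipers with 7 (out of 8 possible).
Vipers lost to Orcas, so no team went undefeated.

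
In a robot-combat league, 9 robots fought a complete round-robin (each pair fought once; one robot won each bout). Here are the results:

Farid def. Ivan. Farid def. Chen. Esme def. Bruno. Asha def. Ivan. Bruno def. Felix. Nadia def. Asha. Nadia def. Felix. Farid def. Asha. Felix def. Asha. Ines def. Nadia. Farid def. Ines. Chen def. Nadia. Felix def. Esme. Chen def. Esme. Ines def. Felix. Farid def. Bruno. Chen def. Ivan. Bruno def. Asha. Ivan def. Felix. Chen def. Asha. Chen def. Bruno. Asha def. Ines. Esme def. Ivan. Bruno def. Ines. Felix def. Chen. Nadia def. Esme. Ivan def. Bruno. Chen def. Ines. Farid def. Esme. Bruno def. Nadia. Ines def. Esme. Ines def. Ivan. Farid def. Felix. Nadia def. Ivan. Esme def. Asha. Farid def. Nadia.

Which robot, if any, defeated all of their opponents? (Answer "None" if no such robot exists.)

Farid has 8 wins out of 8 opponents — a perfect record.

Farid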